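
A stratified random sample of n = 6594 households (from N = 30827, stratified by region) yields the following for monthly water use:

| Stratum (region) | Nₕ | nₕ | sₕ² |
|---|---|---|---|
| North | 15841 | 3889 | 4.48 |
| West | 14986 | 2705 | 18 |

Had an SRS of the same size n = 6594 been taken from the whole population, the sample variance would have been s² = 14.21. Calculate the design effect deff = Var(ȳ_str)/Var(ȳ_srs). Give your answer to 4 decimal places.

0.8962

Var(ȳ_str) = Σ Wₕ²(1−fₕ)sₕ²/nₕ with Wₕ = Nₕ/30827:
  North: (15841/30827)²·(1−3889/15841)·4.48/3889 = 2.2950953 × 10^-4
  West: (14986/30827)²·(1−2705/14986)·18/2705 = 0.0012887307
  → Var(ȳ_str) = 0.0015182402.
Var(ȳ_srs) = (1 − 6594/30827)·14.21/6594 = 0.0016940298.
deff = 0.0015182402 / 0.0016940298 = 0.8962.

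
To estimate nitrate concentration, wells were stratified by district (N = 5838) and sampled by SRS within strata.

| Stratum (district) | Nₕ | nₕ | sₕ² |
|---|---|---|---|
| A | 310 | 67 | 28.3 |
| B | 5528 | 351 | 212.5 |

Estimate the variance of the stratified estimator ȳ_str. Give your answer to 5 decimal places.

0.50929

Var(ȳ_str) = Σₕ Wₕ²(1 − fₕ)sₕ²/nₕ with Wₕ = Nₕ/N, N = 5838.
A: Wₕ = 0.05310038; term = 0.05310038²·(1 − 0.21612903)·28.3/67 = 9.3357974 × 10^-4.
B: Wₕ = 0.94689962; term = 0.94689962²·(1 − 0.06349493)·212.5/351 = 0.5083582.
Sum = 0.50929178.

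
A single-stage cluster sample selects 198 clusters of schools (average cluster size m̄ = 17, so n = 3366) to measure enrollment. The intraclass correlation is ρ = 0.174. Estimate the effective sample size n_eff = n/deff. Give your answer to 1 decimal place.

deff = 1 + (17 − 1)·0.174 = 1 + 2.784 = 3.784.
n_eff = 3366 / 3.784 = 889.5.

889.5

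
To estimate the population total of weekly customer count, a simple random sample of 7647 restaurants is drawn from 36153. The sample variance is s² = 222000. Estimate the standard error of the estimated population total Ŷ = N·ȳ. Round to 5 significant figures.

Var(Ŷ) = N²·Var(ȳ) = N²·(1 − n/N)·s²/n.
f = 7647/36153 = 0.21151772; Var(ȳ) = 0.78848228·222000/7647 = 22.890423.
Var(Ŷ) = 36153² · 22.890423 = 2.9918685 × 10^10.
SE(Ŷ) = √(2.9918685 × 10^10) = 172970.

172970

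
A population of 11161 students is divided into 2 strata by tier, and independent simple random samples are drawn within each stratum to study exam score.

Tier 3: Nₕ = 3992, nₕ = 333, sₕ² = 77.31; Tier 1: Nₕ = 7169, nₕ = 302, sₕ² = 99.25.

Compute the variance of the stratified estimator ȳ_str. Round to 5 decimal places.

Var(ȳ_str) = Σₕ Wₕ²(1 − fₕ)sₕ²/nₕ with Wₕ = Nₕ/N, N = 11161.
Tier 3: Wₕ = 0.35767404; term = 0.35767404²·(1 − 0.08341683)·77.31/333 = 0.027223137.
Tier 1: Wₕ = 0.64232596; term = 0.64232596²·(1 − 0.04212582)·99.25/302 = 0.12988021.
Sum = 0.15710335.

0.15710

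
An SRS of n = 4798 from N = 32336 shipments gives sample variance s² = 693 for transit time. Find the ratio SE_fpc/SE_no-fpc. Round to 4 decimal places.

f = n/N = 4798/32336 = 0.14837952.
SE_no-fpc = √(s²/n) = 0.38004629; SE_fpc = √((1−f)s²/n) = 0.3507192.
Ratio = √(1−f) = 0.92283286.

0.9228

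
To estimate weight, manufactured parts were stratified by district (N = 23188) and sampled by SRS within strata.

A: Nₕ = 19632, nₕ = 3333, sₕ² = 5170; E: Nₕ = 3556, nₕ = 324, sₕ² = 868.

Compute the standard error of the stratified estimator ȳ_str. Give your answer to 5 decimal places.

Var(ȳ_str) = Σₕ Wₕ²(1 − fₕ)sₕ²/nₕ with Wₕ = Nₕ/N, N = 23188.
A: Wₕ = 0.84664482; term = 0.84664482²·(1 − 0.16977384)·5170/3333 = 0.92311148.
E: Wₕ = 0.15335518; term = 0.15335518²·(1 − 0.09111361)·868/324 = 0.057263941.
Sum = 0.98037542.
SE = √(0.98037542) = 0.99014.

0.99014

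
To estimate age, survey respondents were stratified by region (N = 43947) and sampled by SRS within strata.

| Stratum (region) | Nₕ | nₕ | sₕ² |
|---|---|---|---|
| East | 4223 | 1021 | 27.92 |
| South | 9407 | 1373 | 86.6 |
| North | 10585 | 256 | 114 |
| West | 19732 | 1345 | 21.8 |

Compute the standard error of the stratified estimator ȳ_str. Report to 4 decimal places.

Var(ȳ_str) = Σₕ Wₕ²(1 − fₕ)sₕ²/nₕ with Wₕ = Nₕ/N, N = 43947.
East: Wₕ = 0.09609302; term = 0.09609302²·(1 − 0.24177125)·27.92/1021 = 1.9145804 × 10^-4.
South: Wₕ = 0.21405329; term = 0.21405329²·(1 − 0.14595514)·86.6/1373 = 0.0024681518.
North: Wₕ = 0.24085831; term = 0.24085831²·(1 − 0.02418517)·114/256 = 0.025208997.
West: Wₕ = 0.44899538; term = 0.44899538²·(1 − 0.06816339)·21.8/1345 = 0.0030447927.
Sum = 0.0309134.
SE = √(0.0309134) = 0.1758.

0.1758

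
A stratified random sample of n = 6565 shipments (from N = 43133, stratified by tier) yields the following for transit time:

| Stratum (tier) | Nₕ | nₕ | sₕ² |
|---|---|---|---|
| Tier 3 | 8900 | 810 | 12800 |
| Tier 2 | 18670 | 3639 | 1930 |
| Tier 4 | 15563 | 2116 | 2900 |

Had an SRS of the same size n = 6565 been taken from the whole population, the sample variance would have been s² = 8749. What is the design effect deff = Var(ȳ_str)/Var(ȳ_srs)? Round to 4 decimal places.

Var(ȳ_str) = Σ Wₕ²(1−fₕ)sₕ²/nₕ with Wₕ = Nₕ/43133:
  Tier 3: (8900/43133)²·(1−810/8900)·12800/810 = 0.61156715
  Tier 2: (18670/43133)²·(1−3639/18670)·1930/3639 = 0.079999655
  Tier 4: (15563/43133)²·(1−2116/15563)·2900/2116 = 0.15416356
  → Var(ȳ_str) = 0.84573037.
Var(ȳ_srs) = (1 − 6565/43133)·8749/6565 = 1.1298355.
deff = 0.84573037 / 1.1298355 = 0.7485.

0.7485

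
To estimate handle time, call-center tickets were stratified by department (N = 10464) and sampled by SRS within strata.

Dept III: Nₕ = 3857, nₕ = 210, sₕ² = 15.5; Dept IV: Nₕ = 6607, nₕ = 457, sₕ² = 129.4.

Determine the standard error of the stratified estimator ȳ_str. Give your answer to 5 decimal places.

0.33846

Var(ȳ_str) = Σₕ Wₕ²(1 − fₕ)sₕ²/nₕ with Wₕ = Nₕ/N, N = 10464.
Dept III: Wₕ = 0.36859709; term = 0.36859709²·(1 − 0.05444646)·15.5/210 = 0.0094820522.
Dept IV: Wₕ = 0.63140291; term = 0.63140291²·(1 − 0.06916906)·129.4/457 = 0.10507564.
Sum = 0.11455769.
SE = √(0.11455769) = 0.33846.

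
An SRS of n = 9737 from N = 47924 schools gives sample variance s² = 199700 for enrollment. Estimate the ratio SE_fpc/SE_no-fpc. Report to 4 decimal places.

0.8927

f = n/N = 9737/47924 = 0.20317586.
SE_no-fpc = √(s²/n) = 4.5287302; SE_fpc = √((1−f)s²/n) = 4.0425713.
Ratio = √(1−f) = 0.89265006.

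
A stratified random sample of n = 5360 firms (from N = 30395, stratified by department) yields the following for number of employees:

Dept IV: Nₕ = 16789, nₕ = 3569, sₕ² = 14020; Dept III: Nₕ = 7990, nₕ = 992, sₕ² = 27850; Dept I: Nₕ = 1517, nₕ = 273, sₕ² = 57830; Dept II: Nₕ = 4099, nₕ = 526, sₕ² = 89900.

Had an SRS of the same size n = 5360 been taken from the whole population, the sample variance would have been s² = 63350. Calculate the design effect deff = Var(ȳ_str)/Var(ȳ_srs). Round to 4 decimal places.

Var(ȳ_str) = Σ Wₕ²(1−fₕ)sₕ²/nₕ with Wₕ = Nₕ/30395:
  Dept IV: (16789/30395)²·(1−3569/16789)·14020/3569 = 0.94374237
  Dept III: (7990/30395)²·(1−992/7990)·27850/992 = 1.6991431
  Dept I: (1517/30395)²·(1−273/1517)·57830/273 = 0.4327053
  Dept II: (4099/30395)²·(1−526/4099)·89900/526 = 2.7094465
  → Var(ȳ_str) = 5.7850373.
Var(ȳ_srs) = (1 − 5360/30395)·63350/5360 = 9.7348055.
deff = 5.7850373 / 9.7348055 = 0.5943.

0.5943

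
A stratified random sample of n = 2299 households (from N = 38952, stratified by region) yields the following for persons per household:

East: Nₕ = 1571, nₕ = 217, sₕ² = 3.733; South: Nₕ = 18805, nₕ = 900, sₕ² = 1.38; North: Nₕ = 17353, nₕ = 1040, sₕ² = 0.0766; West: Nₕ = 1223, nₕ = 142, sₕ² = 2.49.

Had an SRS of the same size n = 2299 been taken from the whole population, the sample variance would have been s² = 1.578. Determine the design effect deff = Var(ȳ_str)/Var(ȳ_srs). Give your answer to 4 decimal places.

0.6091

Var(ȳ_str) = Σ Wₕ²(1−fₕ)sₕ²/nₕ with Wₕ = Nₕ/38952:
  East: (1571/38952)²·(1−217/1571)·3.733/217 = 2.4117572 × 10^-5
  South: (18805/38952)²·(1−900/18805)·1.38/900 = 3.4027083 × 10^-4
  North: (17353/38952)²·(1−1040/17353)·0.0766/1040 = 1.3741822 × 10^-5
  West: (1223/38952)²·(1−142/1223)·2.49/142 = 1.5279306 × 10^-5
  → Var(ȳ_str) = 3.9340953 × 10^-4.
Var(ȳ_srs) = (1 − 2299/38952)·1.578/2299 = 6.4587399 × 10^-4.
deff = (3.9340953 × 10^-4) / (6.4587399 × 10^-4) = 0.6091.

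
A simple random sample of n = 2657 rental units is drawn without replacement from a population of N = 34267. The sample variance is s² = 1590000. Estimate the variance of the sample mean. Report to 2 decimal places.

552.02

Under SRS without replacement, Var(ȳ) = (1 − f)·s²/n with f = n/N = 2657/34267 = 0.07753816.
Var(ȳ) = (1 − 0.07753816)·1590000/2657 = 0.92246184·598.41927 = 552.01894.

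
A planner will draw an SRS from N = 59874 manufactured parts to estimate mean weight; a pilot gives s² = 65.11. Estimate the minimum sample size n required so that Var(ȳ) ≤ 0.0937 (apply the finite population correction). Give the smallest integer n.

687

Without fpc, n₀ = s²/D = 65.11/0.0937 = 694.8773.
With fpc, (1 − n/N)·s²/n ≤ D requires n ≥ n₀/(1 + n₀/N) = 694.8773/(1 + 694.8773/59874) = 686.9053.
Rounding up, n = 687.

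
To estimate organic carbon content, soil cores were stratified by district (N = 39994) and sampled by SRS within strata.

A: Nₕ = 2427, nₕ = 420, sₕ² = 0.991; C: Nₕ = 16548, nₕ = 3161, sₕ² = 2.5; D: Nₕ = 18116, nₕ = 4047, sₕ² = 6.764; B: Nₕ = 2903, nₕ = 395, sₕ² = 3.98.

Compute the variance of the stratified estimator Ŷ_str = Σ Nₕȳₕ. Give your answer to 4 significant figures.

Var(Ŷ_str) = Σₕ Nₕ²(1 − fₕ)sₕ²/nₕ.
A: 2427²·(1 − 420/2427)·0.991/420 = 11493.215.
C: 16548²·(1 − 3161/16548)·2.5/3161 = 175204.11.
D: 18116²·(1 − 4047/18116)·6.764/4047 = 425986.6.
B: 2903²·(1 − 395/2903)·3.98/395 = 73360.206.
Sum = 686044.13.

686000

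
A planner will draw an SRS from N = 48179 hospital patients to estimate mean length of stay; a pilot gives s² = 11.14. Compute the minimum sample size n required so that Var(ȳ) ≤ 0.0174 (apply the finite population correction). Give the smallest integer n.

632

Without fpc, n₀ = s²/D = 11.14/0.0174 = 640.2299.
With fpc, (1 − n/N)·s²/n ≤ D requires n ≥ n₀/(1 + n₀/N) = 640.2299/(1 + 640.2299/48179) = 631.8337.
Rounding up, n = 632.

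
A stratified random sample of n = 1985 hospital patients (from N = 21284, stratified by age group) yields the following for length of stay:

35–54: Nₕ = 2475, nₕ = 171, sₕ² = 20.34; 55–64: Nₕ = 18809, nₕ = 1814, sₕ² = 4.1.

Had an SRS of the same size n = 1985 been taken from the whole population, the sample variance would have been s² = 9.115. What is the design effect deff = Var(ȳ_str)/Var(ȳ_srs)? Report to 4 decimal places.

0.7427

Var(ȳ_str) = Σ Wₕ²(1−fₕ)sₕ²/nₕ with Wₕ = Nₕ/21284:
  35–54: (2475/21284)²·(1−171/2475)·20.34/171 = 0.0014972903
  55–64: (18809/21284)²·(1−1814/18809)·4.1/1814 = 0.0015948761
  → Var(ȳ_str) = 0.0030921664.
Var(ȳ_srs) = (1 − 1985/21284)·9.115/1985 = 0.0041636836.
deff = 0.0030921664 / 0.0041636836 = 0.7427.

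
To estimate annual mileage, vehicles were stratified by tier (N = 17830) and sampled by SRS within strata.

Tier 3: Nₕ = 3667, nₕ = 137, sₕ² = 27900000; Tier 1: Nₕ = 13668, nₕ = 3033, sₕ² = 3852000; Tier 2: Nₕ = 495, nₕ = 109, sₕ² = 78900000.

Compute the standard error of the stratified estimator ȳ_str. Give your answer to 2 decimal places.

96.48

Var(ȳ_str) = Σₕ Wₕ²(1 − fₕ)sₕ²/nₕ with Wₕ = Nₕ/N, N = 17830.
Tier 3: Wₕ = 0.20566461; term = 0.20566461²·(1 − 0.03736024)·27900000/137 = 8292.1388.
Tier 1: Wₕ = 0.76657319; term = 0.76657319²·(1 − 0.22190518)·3852000/3033 = 580.70243.
Tier 2: Wₕ = 0.02776220; term = 0.02776220²·(1 − 0.22020202)·78900000/109 = 435.05115.
Sum = 9307.8924.
SE = √(9307.8924) = 96.48.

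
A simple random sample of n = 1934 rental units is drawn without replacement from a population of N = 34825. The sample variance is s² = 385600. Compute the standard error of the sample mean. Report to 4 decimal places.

13.7225

Under SRS without replacement, Var(ȳ) = (1 − f)·s²/n with f = n/N = 1934/34825 = 0.05553482.
Var(ȳ) = (1 − 0.05553482)·385600/1934 = 0.94446518·199.37952 = 188.30702.
SE(ȳ) = √(188.30702) = 13.7225.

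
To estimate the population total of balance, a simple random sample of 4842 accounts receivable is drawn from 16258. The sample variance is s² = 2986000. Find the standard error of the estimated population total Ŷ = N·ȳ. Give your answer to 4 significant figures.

338300

Var(Ŷ) = N²·Var(ȳ) = N²·(1 − n/N)·s²/n.
f = 4842/16258 = 0.29782261; Var(ȳ) = 0.70217739·2986000/4842 = 433.02389.
Var(Ŷ) = 16258² · 433.02389 = 1.1445798 × 10^11.
SE(Ŷ) = √(1.1445798 × 10^11) = 338300.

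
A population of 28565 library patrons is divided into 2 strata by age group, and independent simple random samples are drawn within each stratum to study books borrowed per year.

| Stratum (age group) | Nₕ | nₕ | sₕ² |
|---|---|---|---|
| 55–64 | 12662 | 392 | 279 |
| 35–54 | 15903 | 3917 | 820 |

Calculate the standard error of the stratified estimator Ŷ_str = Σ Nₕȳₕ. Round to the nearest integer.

Var(Ŷ_str) = Σₕ Nₕ²(1 − fₕ)sₕ²/nₕ.
55–64: 12662²·(1 − 392/12662)·279/392 = 1.1057705 × 10^8.
35–54: 15903²·(1 − 3917/15903)·820/3917 = 3.9903741 × 10^7.
Sum = 1.5048079 × 10^8.
SE = √(1.5048079 × 10^8) = 12267.

12267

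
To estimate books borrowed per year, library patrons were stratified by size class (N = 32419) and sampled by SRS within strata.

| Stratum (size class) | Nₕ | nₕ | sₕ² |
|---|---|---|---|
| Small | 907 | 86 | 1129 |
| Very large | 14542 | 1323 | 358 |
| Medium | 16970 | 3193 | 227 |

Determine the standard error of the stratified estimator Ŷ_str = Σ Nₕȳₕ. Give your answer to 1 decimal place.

Var(Ŷ_str) = Σₕ Nₕ²(1 − fₕ)sₕ²/nₕ.
Small: 907²·(1 − 86/907)·1129/86 = 9.7756565 × 10^6.
Very large: 14542²·(1 − 1323/14542)·358/1323 = 5.2017075 × 10^7.
Medium: 16970²·(1 − 3193/16970)·227/3193 = 1.6621241 × 10^7.
Sum = 7.8413973 × 10^7.
SE = √(7.8413973 × 10^7) = 8855.2.

8855.2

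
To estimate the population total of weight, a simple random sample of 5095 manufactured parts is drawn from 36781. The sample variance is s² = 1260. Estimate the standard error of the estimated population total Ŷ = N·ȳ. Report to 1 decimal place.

Var(Ŷ) = N²·Var(ȳ) = N²·(1 − n/N)·s²/n.
f = 5095/36781 = 0.13852261; Var(ȳ) = 0.86147739·1260/5095 = 0.21304446.
Var(Ŷ) = 36781² · 0.21304446 = 2.8821549 × 10^8.
SE(Ŷ) = √(2.8821549 × 10^8) = 16976.9.

16976.9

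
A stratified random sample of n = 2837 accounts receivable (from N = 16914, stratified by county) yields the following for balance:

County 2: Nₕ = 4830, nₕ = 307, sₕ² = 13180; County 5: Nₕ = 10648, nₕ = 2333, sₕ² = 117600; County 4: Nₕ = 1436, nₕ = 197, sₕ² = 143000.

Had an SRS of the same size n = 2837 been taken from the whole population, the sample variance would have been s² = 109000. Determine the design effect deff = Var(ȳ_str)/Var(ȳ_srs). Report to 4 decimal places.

0.7316

Var(ȳ_str) = Σ Wₕ²(1−fₕ)sₕ²/nₕ with Wₕ = Nₕ/16914:
  County 2: (4830/16914)²·(1−307/4830)·13180/307 = 3.278371
  County 5: (10648/16914)²·(1−2333/10648)·117600/2333 = 15.600202
  County 4: (1436/16914)²·(1−197/1436)·143000/197 = 4.5144298
  → Var(ȳ_str) = 23.393003.
Var(ȳ_srs) = (1 − 2837/16914)·109000/2837 = 31.976501.
deff = 23.393003 / 31.976501 = 0.7316.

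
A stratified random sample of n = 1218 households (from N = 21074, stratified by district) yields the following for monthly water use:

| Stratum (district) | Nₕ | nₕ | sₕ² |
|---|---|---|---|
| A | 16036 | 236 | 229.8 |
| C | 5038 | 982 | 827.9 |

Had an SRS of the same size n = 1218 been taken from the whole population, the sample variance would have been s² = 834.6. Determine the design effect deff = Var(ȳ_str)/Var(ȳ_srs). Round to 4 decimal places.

0.9205

Var(ȳ_str) = Σ Wₕ²(1−fₕ)sₕ²/nₕ with Wₕ = Nₕ/21074:
  A: (16036/21074)²·(1−236/16036)·229.8/236 = 0.55551681
  C: (5038/21074)²·(1−982/5038)·827.9/982 = 0.038790784
  → Var(ȳ_str) = 0.59430759.
Var(ȳ_srs) = (1 − 1218/21074)·834.6/1218 = 0.64561837.
deff = 0.59430759 / 0.64561837 = 0.9205.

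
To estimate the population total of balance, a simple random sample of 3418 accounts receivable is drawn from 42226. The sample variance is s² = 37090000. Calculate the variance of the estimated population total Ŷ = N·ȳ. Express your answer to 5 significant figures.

Var(Ŷ) = N²·Var(ȳ) = N²·(1 − n/N)·s²/n.
f = 3418/42226 = 0.08094539; Var(ȳ) = 0.91905461·37090000/3418 = 9973.0063.
Var(Ŷ) = 42226² · 9973.0063 = 1.778222 × 10^13.

1.7782 × 10^13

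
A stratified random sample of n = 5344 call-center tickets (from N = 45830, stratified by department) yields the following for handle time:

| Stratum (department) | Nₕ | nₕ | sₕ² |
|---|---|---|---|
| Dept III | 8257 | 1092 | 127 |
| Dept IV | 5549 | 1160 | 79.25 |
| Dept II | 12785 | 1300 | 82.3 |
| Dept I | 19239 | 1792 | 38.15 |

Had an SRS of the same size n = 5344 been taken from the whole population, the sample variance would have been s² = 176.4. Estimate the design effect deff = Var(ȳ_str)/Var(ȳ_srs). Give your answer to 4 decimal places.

Var(ȳ_str) = Σ Wₕ²(1−fₕ)sₕ²/nₕ with Wₕ = Nₕ/45830:
  Dept III: (8257/45830)²·(1−1092/8257)·127/1092 = 0.0032758186
  Dept IV: (5549/45830)²·(1−1160/5549)·79.25/1160 = 7.9217635 × 10^-4
  Dept II: (12785/45830)²·(1−1300/12785)·82.3/1300 = 0.0044257665
  Dept I: (19239/45830)²·(1−1792/19239)·38.15/1792 = 0.0034022019
  → Var(ȳ_str) = 0.011895963.
Var(ȳ_srs) = (1 − 5344/45830)·176.4/5344 = 0.029159975.
deff = 0.011895963 / 0.029159975 = 0.4080.

0.4080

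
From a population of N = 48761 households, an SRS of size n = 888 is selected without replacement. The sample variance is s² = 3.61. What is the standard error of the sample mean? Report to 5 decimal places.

0.06318

Under SRS without replacement, Var(ȳ) = (1 − f)·s²/n with f = n/N = 888/48761 = 0.01821128.
Var(ȳ) = (1 − 0.01821128)·3.61/888 = 0.98178872·0.0040653153 = 0.0039912807.
SE(ȳ) = √(0.0039912807) = 0.06318.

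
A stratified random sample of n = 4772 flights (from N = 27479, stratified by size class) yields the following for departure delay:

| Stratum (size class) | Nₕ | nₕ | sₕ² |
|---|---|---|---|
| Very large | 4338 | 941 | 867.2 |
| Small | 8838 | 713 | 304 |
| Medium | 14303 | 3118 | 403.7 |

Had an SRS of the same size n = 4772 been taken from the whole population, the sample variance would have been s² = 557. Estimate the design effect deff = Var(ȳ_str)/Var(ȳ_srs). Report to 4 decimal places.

Var(ȳ_str) = Σ Wₕ²(1−fₕ)sₕ²/nₕ with Wₕ = Nₕ/27479:
  Very large: (4338/27479)²·(1−941/4338)·867.2/941 = 0.017985101
  Small: (8838/27479)²·(1−713/8838)·304/713 = 0.040547079
  Medium: (14303/27479)²·(1−3118/14303)·403.7/3118 = 0.027431144
  → Var(ȳ_str) = 0.085963324.
Var(ȳ_srs) = (1 − 4772/27479)·557/4772 = 0.096452524.
deff = 0.085963324 / 0.096452524 = 0.8913.

0.8913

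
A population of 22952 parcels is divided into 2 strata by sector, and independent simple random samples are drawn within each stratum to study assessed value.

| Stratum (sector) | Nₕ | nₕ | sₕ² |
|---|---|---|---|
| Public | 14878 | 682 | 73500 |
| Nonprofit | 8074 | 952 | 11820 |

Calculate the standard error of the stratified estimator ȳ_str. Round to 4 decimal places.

6.6756

Var(ȳ_str) = Σₕ Wₕ²(1 − fₕ)sₕ²/nₕ with Wₕ = Nₕ/N, N = 22952.
Public: Wₕ = 0.64822238; term = 0.64822238²·(1 − 0.04583949)·73500/682 = 43.208823.
Nonprofit: Wₕ = 0.35177762; term = 0.35177762²·(1 − 0.11790934)·11820/952 = 1.3552836.
Sum = 44.564107.
SE = √(44.564107) = 6.6756.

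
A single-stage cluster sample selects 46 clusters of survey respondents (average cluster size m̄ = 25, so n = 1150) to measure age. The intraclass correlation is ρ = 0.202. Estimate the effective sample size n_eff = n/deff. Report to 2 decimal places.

deff = 1 + (25 − 1)·0.202 = 1 + 4.848 = 5.848.
n_eff = 1150 / 5.848 = 196.65.

196.65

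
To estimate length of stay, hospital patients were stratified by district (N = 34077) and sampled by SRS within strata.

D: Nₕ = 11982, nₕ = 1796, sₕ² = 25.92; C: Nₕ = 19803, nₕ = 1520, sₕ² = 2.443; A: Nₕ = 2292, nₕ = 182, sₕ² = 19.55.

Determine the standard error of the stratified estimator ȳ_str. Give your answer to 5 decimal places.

0.04965

Var(ȳ_str) = Σₕ Wₕ²(1 − fₕ)sₕ²/nₕ with Wₕ = Nₕ/N, N = 34077.
D: Wₕ = 0.35161546; term = 0.35161546²·(1 − 0.14989150)·25.92/1796 = 0.0015168371.
C: Wₕ = 0.58112510; term = 0.58112510²·(1 − 0.07675605)·2.443/1520 = 5.0111294 × 10^-4.
A: Wₕ = 0.06725944; term = 0.06725944²·(1 − 0.07940663)·19.55/182 = 4.4735236 × 10^-4.
Sum = 0.0024653024.
SE = √(0.0024653024) = 0.04965.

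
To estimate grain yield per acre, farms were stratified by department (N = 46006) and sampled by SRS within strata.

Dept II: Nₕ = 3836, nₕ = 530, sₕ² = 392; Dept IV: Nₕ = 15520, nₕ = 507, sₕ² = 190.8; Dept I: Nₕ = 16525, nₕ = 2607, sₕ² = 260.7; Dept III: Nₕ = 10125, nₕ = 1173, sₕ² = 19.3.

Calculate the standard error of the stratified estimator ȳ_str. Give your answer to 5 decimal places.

0.23965

Var(ȳ_str) = Σₕ Wₕ²(1 − fₕ)sₕ²/nₕ with Wₕ = Nₕ/N, N = 46006.
Dept II: Wₕ = 0.08338043; term = 0.08338043²·(1 − 0.13816475)·392/530 = 0.0044316218.
Dept IV: Wₕ = 0.33734730; term = 0.33734730²·(1 − 0.03266753)·190.8/507 = 0.041428639.
Dept I: Wₕ = 0.35919228; term = 0.35919228²·(1 − 0.15776097)·260.7/2607 = 0.010866492.
Dept III: Wₕ = 0.22007999; term = 0.22007999²·(1 − 0.11585185)·19.3/1173 = 7.0460456 × 10^-4.
Sum = 0.057431357.
SE = √(0.057431357) = 0.23965.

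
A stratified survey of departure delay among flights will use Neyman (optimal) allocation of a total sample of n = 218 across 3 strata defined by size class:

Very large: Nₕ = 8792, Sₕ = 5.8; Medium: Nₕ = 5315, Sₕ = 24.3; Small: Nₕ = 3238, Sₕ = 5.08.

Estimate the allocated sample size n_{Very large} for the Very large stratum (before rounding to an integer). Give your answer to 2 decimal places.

56.55

Neyman allocation: nₕ = n·NₕSₕ / Σⱼ NⱼSⱼ.
Σ NⱼSⱼ = 8792·5.8 + 5315·24.3 + 3238·5.08 = 196597.14.
n_{Very large} = 218·8792·5.8 / 196597.14 = 56.55.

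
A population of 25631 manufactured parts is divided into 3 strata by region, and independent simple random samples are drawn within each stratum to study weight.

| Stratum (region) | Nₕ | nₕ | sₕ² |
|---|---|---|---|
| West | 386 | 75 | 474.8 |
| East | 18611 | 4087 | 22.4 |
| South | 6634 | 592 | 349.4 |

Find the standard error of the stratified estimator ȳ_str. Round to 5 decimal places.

Var(ȳ_str) = Σₕ Wₕ²(1 − fₕ)sₕ²/nₕ with Wₕ = Nₕ/N, N = 25631.
West: Wₕ = 0.01505989; term = 0.01505989²·(1 − 0.19430052)·474.8/75 = 0.0011568207.
East: Wₕ = 0.72611291; term = 0.72611291²·(1 − 0.21960131)·22.4/4087 = 0.0022551126.
South: Wₕ = 0.25882720; term = 0.25882720²·(1 − 0.08923726)·349.4/592 = 0.036010262.
Sum = 0.039422195.
SE = √(0.039422195) = 0.19855.

0.19855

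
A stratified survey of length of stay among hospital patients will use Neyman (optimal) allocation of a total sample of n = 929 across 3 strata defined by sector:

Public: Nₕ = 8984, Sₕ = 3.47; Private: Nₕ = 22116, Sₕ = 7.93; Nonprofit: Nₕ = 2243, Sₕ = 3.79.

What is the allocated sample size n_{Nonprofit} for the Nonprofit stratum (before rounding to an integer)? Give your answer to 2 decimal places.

Neyman allocation: nₕ = n·NₕSₕ / Σⱼ NⱼSⱼ.
Σ NⱼSⱼ = 8984·3.47 + 22116·7.93 + 2243·3.79 = 215055.33.
n_{Nonprofit} = 929·2243·3.79 / 215055.33 = 36.72.

36.72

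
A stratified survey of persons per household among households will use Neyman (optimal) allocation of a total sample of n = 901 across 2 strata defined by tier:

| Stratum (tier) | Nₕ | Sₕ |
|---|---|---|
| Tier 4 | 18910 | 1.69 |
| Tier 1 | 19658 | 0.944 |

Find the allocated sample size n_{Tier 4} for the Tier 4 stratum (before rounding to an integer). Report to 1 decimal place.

Neyman allocation: nₕ = n·NₕSₕ / Σⱼ NⱼSⱼ.
Σ NⱼSⱼ = 18910·1.69 + 19658·0.944 = 50515.052.
n_{Tier 4} = 901·18910·1.69 / 50515.052 = 570.0.

570.0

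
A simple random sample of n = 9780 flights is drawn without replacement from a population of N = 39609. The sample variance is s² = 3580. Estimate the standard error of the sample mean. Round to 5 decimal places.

0.52504

Under SRS without replacement, Var(ȳ) = (1 − f)·s²/n with f = n/N = 9780/39609 = 0.24691358.
Var(ȳ) = (1 − 0.24691358)·3580/9780 = 0.75308642·0.36605317 = 0.27566967.
SE(ȳ) = √(0.27566967) = 0.52504.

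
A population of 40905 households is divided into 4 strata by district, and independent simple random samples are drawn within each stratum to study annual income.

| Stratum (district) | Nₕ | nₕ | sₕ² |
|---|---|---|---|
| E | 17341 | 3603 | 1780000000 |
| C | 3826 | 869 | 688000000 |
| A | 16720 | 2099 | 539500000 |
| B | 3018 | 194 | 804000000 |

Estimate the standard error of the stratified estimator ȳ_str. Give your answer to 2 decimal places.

366.55

Var(ȳ_str) = Σₕ Wₕ²(1 − fₕ)sₕ²/nₕ with Wₕ = Nₕ/N, N = 40905.
E: Wₕ = 0.42393350; term = 0.42393350²·(1 − 0.20777348)·1780000000/3603 = 70339.714.
C: Wₕ = 0.09353380; term = 0.09353380²·(1 − 0.22713016)·688000000/869 = 5353.1838.
A: Wₕ = 0.40875199; term = 0.40875199²·(1 − 0.12553828)·539500000/2099 = 37552.562.
B: Wₕ = 0.07378071; term = 0.07378071²·(1 − 0.06428098)·804000000/194 = 21109.865.
Sum = 134355.32.
SE = √(134355.32) = 366.55.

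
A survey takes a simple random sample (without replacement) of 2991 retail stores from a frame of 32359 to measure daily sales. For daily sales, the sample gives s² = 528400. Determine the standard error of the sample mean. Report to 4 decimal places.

Under SRS without replacement, Var(ȳ) = (1 − f)·s²/n with f = n/N = 2991/32359 = 0.09243178.
Var(ȳ) = (1 − 0.09243178)·528400/2991 = 0.90756822·176.66332 = 160.33402.
SE(ȳ) = √(160.33402) = 12.6623.

12.6623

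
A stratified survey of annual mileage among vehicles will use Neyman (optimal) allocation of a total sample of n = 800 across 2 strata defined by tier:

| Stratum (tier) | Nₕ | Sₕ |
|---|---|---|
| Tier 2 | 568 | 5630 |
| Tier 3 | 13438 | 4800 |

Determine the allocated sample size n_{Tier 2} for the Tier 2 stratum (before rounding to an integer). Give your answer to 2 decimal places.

37.79

Neyman allocation: nₕ = n·NₕSₕ / Σⱼ NⱼSⱼ.
Σ NⱼSⱼ = 568·5630 + 13438·4800 = 6.770024 × 10^7.
n_{Tier 2} = 800·568·5630 / (6.770024 × 10^7) = 37.79.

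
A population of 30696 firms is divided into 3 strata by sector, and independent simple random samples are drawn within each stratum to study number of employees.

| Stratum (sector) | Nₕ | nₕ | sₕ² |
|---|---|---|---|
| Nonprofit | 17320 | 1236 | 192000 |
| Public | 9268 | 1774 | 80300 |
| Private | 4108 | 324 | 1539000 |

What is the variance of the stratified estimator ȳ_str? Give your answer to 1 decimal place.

127.6

Var(ȳ_str) = Σₕ Wₕ²(1 − fₕ)sₕ²/nₕ with Wₕ = Nₕ/N, N = 30696.
Nonprofit: Wₕ = 0.56424290; term = 0.56424290²·(1 − 0.07136259)·192000/1236 = 45.926266.
Public: Wₕ = 0.30192859; term = 0.30192859²·(1 − 0.19141131)·80300/1774 = 3.3365533.
Private: Wₕ = 0.13382851; term = 0.13382851²·(1 − 0.07887050)·1539000/324 = 78.363099.
Sum = 127.62592.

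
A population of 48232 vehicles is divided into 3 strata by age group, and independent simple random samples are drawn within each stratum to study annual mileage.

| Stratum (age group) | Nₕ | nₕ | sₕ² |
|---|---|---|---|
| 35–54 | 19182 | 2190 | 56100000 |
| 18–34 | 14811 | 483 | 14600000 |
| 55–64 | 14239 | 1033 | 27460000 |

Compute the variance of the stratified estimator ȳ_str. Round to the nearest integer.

Var(ȳ_str) = Σₕ Wₕ²(1 − fₕ)sₕ²/nₕ with Wₕ = Nₕ/N, N = 48232.
35–54: Wₕ = 0.39770277; term = 0.39770277²·(1 − 0.11416953)·56100000/2190 = 3589.1085.
18–34: Wₕ = 0.30707829; term = 0.30707829²·(1 − 0.03261090)·14600000/483 = 2757.4341.
55–64: Wₕ = 0.29521894; term = 0.29521894²·(1 − 0.07254723)·27460000/1033 = 2148.7231.
Sum = 8495.2657.

8495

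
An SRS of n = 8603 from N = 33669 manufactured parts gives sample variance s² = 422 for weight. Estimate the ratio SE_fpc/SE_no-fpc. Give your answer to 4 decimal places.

f = n/N = 8603/33669 = 0.25551694.
SE_no-fpc = √(s²/n) = 0.22147834; SE_fpc = √((1−f)s²/n) = 0.19109911.
Ratio = √(1−f) = 0.86283432.

0.8628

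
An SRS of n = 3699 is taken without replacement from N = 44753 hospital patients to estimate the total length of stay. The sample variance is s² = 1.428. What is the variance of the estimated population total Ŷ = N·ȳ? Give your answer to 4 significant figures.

Var(Ŷ) = N²·Var(ȳ) = N²·(1 − n/N)·s²/n.
f = 3699/44753 = 0.08265368; Var(ȳ) = 0.91734632·1.428/3699 = 3.5414181 × 10^-4.
Var(Ŷ) = 44753² · (3.5414181 × 10^-4) = 709286.2.

709300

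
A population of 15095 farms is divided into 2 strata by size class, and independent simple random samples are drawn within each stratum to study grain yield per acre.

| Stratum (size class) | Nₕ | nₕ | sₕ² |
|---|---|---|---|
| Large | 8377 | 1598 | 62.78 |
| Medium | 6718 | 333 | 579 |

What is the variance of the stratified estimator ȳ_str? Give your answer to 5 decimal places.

0.33711

Var(ȳ_str) = Σₕ Wₕ²(1 − fₕ)sₕ²/nₕ with Wₕ = Nₕ/N, N = 15095.
Large: Wₕ = 0.55495197; term = 0.55495197²·(1 − 0.19076042)·62.78/1598 = 0.0097911218.
Medium: Wₕ = 0.44504803; term = 0.44504803²·(1 − 0.04956832)·579/333 = 0.32731733.
Sum = 0.33710845.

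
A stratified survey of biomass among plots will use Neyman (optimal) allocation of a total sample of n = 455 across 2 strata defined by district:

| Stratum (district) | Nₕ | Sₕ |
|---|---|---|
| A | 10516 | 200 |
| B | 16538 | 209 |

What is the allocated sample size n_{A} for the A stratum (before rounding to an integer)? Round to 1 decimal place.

172.1

Neyman allocation: nₕ = n·NₕSₕ / Σⱼ NⱼSⱼ.
Σ NⱼSⱼ = 10516·200 + 16538·209 = 5.559642 × 10^6.
n_{A} = 455·10516·200 / (5.559642 × 10^6) = 172.1.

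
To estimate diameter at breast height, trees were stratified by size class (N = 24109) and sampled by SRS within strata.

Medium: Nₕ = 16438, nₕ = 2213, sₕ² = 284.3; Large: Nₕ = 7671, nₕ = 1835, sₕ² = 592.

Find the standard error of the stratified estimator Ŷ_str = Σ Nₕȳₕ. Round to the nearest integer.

Var(Ŷ_str) = Σₕ Nₕ²(1 − fₕ)sₕ²/nₕ.
Medium: 16438²·(1 − 2213/16438)·284.3/2213 = 3.0039776 × 10^7.
Large: 7671²·(1 − 1835/7671)·592/1835 = 1.444285 × 10^7.
Sum = 4.4482626 × 10^7.
SE = √(4.4482626 × 10^7) = 6670.

6670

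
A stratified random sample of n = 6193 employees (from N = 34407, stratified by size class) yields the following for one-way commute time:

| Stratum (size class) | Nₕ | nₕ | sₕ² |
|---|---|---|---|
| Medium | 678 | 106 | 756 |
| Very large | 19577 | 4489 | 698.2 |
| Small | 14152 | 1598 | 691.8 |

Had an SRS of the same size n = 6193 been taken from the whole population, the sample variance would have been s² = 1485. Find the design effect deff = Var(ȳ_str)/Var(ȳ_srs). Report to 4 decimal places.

0.5397

Var(ȳ_str) = Σ Wₕ²(1−fₕ)sₕ²/nₕ with Wₕ = Nₕ/34407:
  Medium: (678/34407)²·(1−106/678)·756/106 = 0.0023364045
  Very large: (19577/34407)²·(1−4489/19577)·698.2/4489 = 0.03880739
  Small: (14152/34407)²·(1−1598/14152)·691.8/1598 = 0.064969588
  → Var(ȳ_str) = 0.10611338.
Var(ȳ_srs) = (1 − 6193/34407)·1485/6193 = 0.19662703.
deff = 0.10611338 / 0.19662703 = 0.5397.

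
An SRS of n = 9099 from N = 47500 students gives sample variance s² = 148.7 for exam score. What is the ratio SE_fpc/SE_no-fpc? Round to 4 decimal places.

0.8991

f = n/N = 9099/47500 = 0.19155789.
SE_no-fpc = √(s²/n) = 0.12783761; SE_fpc = √((1−f)s²/n) = 0.11494316.
Ratio = √(1−f) = 0.89913409.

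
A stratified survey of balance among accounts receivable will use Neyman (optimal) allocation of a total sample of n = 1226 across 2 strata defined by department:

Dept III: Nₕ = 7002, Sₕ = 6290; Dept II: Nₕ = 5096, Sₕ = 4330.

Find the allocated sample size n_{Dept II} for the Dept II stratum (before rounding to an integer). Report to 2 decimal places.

Neyman allocation: nₕ = n·NₕSₕ / Σⱼ NⱼSⱼ.
Σ NⱼSⱼ = 7002·6290 + 5096·4330 = 6.610826 × 10^7.
n_{Dept II} = 1226·5096·4330 / (6.610826 × 10^7) = 409.22.

409.22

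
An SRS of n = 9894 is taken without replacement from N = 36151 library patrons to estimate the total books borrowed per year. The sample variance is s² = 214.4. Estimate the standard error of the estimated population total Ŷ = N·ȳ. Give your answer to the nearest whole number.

Var(Ŷ) = N²·Var(ȳ) = N²·(1 − n/N)·s²/n.
f = 9894/36151 = 0.27368538; Var(ȳ) = 0.72631462·214.4/9894 = 0.015739019.
Var(Ŷ) = 36151² · 0.015739019 = 2.0569242 × 10^7.
SE(Ŷ) = √(2.0569242 × 10^7) = 4535.

4535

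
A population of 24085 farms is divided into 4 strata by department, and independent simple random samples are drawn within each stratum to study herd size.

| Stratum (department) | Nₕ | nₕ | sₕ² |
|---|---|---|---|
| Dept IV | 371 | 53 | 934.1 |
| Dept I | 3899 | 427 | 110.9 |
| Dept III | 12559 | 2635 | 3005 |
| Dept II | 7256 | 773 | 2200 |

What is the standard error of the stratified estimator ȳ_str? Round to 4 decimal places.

Var(ȳ_str) = Σₕ Wₕ²(1 − fₕ)sₕ²/nₕ with Wₕ = Nₕ/N, N = 24085.
Dept IV: Wₕ = 0.01540378; term = 0.01540378²·(1 − 0.14285714)·934.1/53 = 0.0035844723.
Dept I: Wₕ = 0.16188499; term = 0.16188499²·(1 − 0.10951526)·110.9/427 = 0.0060609866.
Dept III: Wₕ = 0.52144488; term = 0.52144488²·(1 − 0.20980970)·3005/2635 = 0.24502611.
Dept II: Wₕ = 0.30126635; term = 0.30126635²·(1 − 0.10653252)·2200/773 = 0.23079329.
Sum = 0.48546486.
SE = √(0.48546486) = 0.6968.

0.6968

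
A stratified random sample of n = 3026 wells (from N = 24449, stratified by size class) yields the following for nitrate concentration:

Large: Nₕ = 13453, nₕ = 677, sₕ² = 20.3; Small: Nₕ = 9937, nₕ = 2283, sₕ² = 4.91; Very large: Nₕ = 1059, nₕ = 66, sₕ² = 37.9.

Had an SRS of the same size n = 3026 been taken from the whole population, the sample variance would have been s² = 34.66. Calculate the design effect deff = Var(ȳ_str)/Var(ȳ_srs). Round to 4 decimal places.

Var(ȳ_str) = Σ Wₕ²(1−fₕ)sₕ²/nₕ with Wₕ = Nₕ/24449:
  Large: (13453/24449)²·(1−677/13453)·20.3/677 = 0.0086218252
  Small: (9937/24449)²·(1−2283/9937)·4.91/2283 = 2.7365106 × 10^-4
  Very large: (1059/24449)²·(1−66/1059)·37.9/66 = 0.0010102254
  → Var(ȳ_str) = 0.0099057017.
Var(ȳ_srs) = (1 − 3026/24449)·34.66/3026 = 0.01003642.
deff = 0.0099057017 / 0.01003642 = 0.9870.

0.9870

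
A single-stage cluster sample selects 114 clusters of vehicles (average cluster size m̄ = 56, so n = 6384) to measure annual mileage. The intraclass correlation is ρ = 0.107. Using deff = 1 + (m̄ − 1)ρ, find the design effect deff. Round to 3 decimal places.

6.885

deff = 1 + (56 − 1)·0.107 = 1 + 5.885 = 6.885.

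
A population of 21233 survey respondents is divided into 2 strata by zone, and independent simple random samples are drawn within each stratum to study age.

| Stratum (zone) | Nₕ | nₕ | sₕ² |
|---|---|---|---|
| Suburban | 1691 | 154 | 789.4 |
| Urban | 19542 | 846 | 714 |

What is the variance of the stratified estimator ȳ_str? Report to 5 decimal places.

0.71350

Var(ȳ_str) = Σₕ Wₕ²(1 − fₕ)sₕ²/nₕ with Wₕ = Nₕ/N, N = 21233.
Suburban: Wₕ = 0.07964018; term = 0.07964018²·(1 − 0.09107037)·789.4/154 = 0.02955093.
Urban: Wₕ = 0.92035982; term = 0.92035982²·(1 − 0.04329137)·714/846 = 0.68394761.
Sum = 0.71349854.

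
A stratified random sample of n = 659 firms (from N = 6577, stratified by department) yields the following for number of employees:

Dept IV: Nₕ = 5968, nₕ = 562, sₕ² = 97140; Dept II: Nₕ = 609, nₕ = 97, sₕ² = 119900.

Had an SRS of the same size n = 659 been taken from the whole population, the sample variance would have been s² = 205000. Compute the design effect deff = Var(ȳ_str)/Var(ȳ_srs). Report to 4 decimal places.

0.4924

Var(ȳ_str) = Σ Wₕ²(1−fₕ)sₕ²/nₕ with Wₕ = Nₕ/6577:
  Dept IV: (5968/6577)²·(1−562/5968)·97140/562 = 128.91723
  Dept II: (609/6577)²·(1−97/609)·119900/97 = 8.910027
  → Var(ȳ_str) = 137.82726.
Var(ȳ_srs) = (1 − 659/6577)·205000/659 = 279.90816.
deff = 137.82726 / 279.90816 = 0.4924.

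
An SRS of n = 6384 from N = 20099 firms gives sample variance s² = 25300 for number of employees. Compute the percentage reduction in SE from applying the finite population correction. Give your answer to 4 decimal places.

17.3942

f = n/N = 6384/20099 = 0.31762774.
SE_no-fpc = √(s²/n) = 1.9907367; SE_fpc = √((1−f)s²/n) = 1.6444645.
Ratio = √(1−f) = 0.82605827. Reduction = 100·(1 − 0.82605827) = 17.3942%.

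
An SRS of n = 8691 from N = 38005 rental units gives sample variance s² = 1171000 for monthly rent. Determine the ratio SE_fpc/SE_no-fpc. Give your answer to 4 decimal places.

f = n/N = 8691/38005 = 0.22868044.
SE_no-fpc = √(s²/n) = 11.60763; SE_fpc = √((1−f)s²/n) = 10.194378.
Ratio = √(1−f) = 0.87824801.

0.8782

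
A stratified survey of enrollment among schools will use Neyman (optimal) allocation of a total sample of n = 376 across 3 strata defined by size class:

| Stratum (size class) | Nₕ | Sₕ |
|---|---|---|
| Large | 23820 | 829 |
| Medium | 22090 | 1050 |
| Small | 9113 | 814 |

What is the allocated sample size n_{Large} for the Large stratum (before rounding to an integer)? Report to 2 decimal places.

Neyman allocation: nₕ = n·NₕSₕ / Σⱼ NⱼSⱼ.
Σ NⱼSⱼ = 23820·829 + 22090·1050 + 9113·814 = 5.0359262 × 10^7.
n_{Large} = 376·23820·829 / (5.0359262 × 10^7) = 147.44.

147.44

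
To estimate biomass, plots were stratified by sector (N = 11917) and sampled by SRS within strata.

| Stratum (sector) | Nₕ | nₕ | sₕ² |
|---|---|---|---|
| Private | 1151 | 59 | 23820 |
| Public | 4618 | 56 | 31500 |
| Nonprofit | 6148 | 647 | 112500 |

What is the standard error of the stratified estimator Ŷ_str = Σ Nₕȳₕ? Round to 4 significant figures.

Var(Ŷ_str) = Σₕ Nₕ²(1 − fₕ)sₕ²/nₕ.
Private: 1151²·(1 − 59/1151)·23820/59 = 5.0744352 × 10^8.
Public: 4618²·(1 − 56/4618)·31500/56 = 1.1850365 × 10^10.
Nonprofit: 6148²·(1 − 647/6148)·112500/647 = 5.8806285 × 10^9.
Sum = 1.8238437 × 10^10.
SE = √(1.8238437 × 10^10) = 135000.

135000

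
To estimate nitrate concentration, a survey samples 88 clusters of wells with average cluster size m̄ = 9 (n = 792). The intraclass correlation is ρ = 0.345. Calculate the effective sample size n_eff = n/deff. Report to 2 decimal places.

210.64

deff = 1 + (9 − 1)·0.345 = 1 + 2.76 = 3.76.
n_eff = 792 / 3.76 = 210.64.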